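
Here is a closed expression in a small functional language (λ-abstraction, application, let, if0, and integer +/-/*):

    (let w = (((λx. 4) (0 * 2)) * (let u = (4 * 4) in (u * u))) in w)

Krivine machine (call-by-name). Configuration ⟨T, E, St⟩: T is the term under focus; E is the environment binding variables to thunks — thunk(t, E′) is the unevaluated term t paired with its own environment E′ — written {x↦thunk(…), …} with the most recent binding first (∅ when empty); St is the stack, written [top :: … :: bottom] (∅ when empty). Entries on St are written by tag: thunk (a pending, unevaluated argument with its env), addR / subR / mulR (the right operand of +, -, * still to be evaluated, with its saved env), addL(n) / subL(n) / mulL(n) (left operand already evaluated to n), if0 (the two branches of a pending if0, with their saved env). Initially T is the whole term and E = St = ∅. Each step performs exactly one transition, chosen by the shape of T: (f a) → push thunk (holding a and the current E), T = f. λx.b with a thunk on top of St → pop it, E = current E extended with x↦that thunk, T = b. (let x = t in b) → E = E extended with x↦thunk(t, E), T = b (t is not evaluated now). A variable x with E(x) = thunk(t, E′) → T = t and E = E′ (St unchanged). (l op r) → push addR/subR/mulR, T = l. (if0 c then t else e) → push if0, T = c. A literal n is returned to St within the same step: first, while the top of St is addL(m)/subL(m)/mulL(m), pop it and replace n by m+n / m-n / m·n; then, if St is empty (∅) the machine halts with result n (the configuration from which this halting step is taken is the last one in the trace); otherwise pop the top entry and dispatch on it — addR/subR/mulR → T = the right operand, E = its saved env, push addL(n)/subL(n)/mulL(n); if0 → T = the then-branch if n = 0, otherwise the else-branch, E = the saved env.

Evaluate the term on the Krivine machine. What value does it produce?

[0] [T=(let w = (((λx. 4) (0 * 2)) * (let u = (4 * 4) in (u * u))) in w) | E=∅ | St=∅]
[1] [T=w | E={w↦thunk((((λx. 4) (0 * 2)) * (let u = (4 * 4) in (u * u))), ∅)} | St=∅]
[2] [T=(((λx. 4) (0 * 2)) * (let u = (4 * 4) in (u * u))) | E=∅ | St=∅]
[3] [T=((λx. 4) (0 * 2)) | E=∅ | St=[mulR]]
[4] [T=(λx. 4) | E=∅ | St=[thunk :: mulR]]
[5] [T=4 | E={x↦thunk((0 * 2), ∅)} | St=[mulR]]
[6] [T=(let u = (4 * 4) in (u * u)) | E=∅ | St=[mulL(4)]]
[7] [T=(u * u) | E={u↦thunk((4 * 4), ∅)} | St=[mulL(4)]]
[8] [T=u | E={u↦thunk((4 * 4), ∅)} | St=[mulR :: mulL(4)]]
[9] [T=(4 * 4) | E=∅ | St=[mulR :: mulL(4)]]
[10] [T=4 | E=∅ | St=[mulR :: mulR :: mulL(4)]]
[11] [T=4 | E=∅ | St=[mulL(4) :: mulR :: mulL(4)]]
[12] [T=u | E={u↦thunk((4 * 4), ∅)} | St=[mulL(16) :: mulL(4)]]
[13] [T=(4 * 4) | E=∅ | St=[mulL(16) :: mulL(4)]]
[14] [T=4 | E=∅ | St=[mulR :: mulL(16) :: mulL(4)]]
[15] [T=4 | E=∅ | St=[mulL(4) :: mulL(16) :: mulL(4)]]
→ final value 1024

Answer: 1024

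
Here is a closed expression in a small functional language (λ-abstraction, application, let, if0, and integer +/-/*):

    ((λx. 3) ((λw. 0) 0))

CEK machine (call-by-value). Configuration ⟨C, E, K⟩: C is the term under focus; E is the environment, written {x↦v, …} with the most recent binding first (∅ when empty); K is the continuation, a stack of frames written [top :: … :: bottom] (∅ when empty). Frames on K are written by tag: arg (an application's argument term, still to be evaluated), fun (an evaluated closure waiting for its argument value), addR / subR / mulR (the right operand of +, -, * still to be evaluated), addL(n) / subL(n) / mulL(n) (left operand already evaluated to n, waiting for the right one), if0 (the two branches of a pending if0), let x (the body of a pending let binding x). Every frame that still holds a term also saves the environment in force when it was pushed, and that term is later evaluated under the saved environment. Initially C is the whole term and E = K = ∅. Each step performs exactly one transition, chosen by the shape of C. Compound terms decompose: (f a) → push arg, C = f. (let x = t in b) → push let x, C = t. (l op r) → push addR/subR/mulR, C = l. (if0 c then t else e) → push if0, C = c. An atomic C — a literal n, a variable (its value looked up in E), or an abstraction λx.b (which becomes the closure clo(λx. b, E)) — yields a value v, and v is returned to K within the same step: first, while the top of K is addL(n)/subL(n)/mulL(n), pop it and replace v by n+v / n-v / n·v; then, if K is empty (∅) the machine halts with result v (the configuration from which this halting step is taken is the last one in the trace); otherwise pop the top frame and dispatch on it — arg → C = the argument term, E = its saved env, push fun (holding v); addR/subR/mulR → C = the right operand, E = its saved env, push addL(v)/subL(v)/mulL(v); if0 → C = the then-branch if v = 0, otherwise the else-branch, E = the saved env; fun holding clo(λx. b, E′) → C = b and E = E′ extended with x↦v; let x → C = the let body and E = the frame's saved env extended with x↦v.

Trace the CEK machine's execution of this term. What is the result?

[0] ⟨C=((λx. 3) ((λw. 0) 0)); E=∅; K=∅⟩
[1] ⟨C=(λx. 3); E=∅; K=[arg]⟩
[2] ⟨C=((λw. 0) 0); E=∅; K=[fun]⟩
[3] ⟨C=(λw. 0); E=∅; K=[arg :: fun]⟩
[4] ⟨C=0; E=∅; K=[fun :: fun]⟩
[5] ⟨C=0; E={w↦0}; K=[fun]⟩
[6] ⟨C=3; E={x↦0}; K=∅⟩
→ final value 3

Answer: 3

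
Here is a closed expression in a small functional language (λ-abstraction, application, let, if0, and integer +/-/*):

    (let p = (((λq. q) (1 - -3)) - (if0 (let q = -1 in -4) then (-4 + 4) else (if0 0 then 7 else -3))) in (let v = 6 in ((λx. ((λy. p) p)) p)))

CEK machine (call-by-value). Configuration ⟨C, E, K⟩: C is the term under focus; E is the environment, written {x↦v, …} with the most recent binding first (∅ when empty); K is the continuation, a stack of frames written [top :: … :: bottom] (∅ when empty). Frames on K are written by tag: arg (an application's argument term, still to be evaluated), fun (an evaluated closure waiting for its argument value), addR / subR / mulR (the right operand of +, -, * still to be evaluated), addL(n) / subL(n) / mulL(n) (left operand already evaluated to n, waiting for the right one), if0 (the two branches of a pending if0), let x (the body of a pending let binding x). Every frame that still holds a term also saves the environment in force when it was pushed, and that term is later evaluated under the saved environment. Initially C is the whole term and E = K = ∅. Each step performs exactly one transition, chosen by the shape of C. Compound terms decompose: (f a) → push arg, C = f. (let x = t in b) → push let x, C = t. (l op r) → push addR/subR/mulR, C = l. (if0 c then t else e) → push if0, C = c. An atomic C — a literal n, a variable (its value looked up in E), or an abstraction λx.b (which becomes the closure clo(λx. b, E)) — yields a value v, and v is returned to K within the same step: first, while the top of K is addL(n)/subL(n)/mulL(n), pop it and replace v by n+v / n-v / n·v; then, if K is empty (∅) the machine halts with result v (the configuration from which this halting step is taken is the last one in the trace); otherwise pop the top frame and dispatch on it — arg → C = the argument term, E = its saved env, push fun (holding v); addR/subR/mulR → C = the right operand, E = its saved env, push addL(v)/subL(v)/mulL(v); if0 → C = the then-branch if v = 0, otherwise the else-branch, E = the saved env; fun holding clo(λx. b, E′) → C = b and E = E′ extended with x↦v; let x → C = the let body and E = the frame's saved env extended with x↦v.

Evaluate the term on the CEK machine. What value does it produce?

step 0: ⟨C=(let p = (((λq. q) (1 - -3)) - (if0 (let q = -1 in -4) then (-4 + 4) else (if0 0 then 7 else -3))) in (let v = 6 in ((λx. ((λy. p) p)) p))); E=∅; K=∅⟩
step 1: ⟨C=(((λq. q) (1 - -3)) - (if0 (let q = -1 in -4) then (-4 + 4) else (if0 0 then 7 else -3))); E=∅; K=[let p]⟩
step 2: ⟨C=((λq. q) (1 - -3)); E=∅; K=[subR :: let p]⟩
step 3: ⟨C=(λq. q); E=∅; K=[arg :: subR :: let p]⟩
step 4: ⟨C=(1 - -3); E=∅; K=[fun :: subR :: let p]⟩
step 5: ⟨C=1; E=∅; K=[subR :: fun :: subR :: let p]⟩
step 6: ⟨C=-3; E=∅; K=[subL(1) :: fun :: subR :: let p]⟩
step 7: ⟨C=q; E={q↦4}; K=[subR :: let p]⟩
step 8: ⟨C=(if0 (let q = -1 in -4) then (-4 + 4) else (if0 0 then 7 else -3)); E=∅; K=[subL(4) :: let p]⟩
step 9: ⟨C=(let q = -1 in -4); E=∅; K=[if0 :: subL(4) :: let p]⟩
step 10: ⟨C=-1; E=∅; K=[let q :: if0 :: subL(4) :: let p]⟩
step 11: ⟨C=-4; E={q↦-1}; K=[if0 :: subL(4) :: let p]⟩
step 12: ⟨C=(if0 0 then 7 else -3); E=∅; K=[subL(4) :: let p]⟩
step 13: ⟨C=0; E=∅; K=[if0 :: subL(4) :: let p]⟩
step 14: ⟨C=7; E=∅; K=[subL(4) :: let p]⟩
step 15: ⟨C=(let v = 6 in ((λx. ((λy. p) p)) p)); E={p↦-3}; K=∅⟩
step 16: ⟨C=6; E={p↦-3}; K=[let v]⟩
step 17: ⟨C=((λx. ((λy. p) p)) p); E={v↦6, p↦-3}; K=∅⟩
step 18: ⟨C=(λx. ((λy. p) p)); E={v↦6, p↦-3}; K=[arg]⟩
step 19: ⟨C=p; E={v↦6, p↦-3}; K=[fun]⟩
step 20: ⟨C=((λy. p) p); E={x↦-3, v↦6, p↦-3}; K=∅⟩
step 21: ⟨C=(λy. p); E={x↦-3, v↦6, p↦-3}; K=[arg]⟩
step 22: ⟨C=p; E={x↦-3, v↦6, p↦-3}; K=[fun]⟩
step 23: ⟨C=p; E={y↦-3, x↦-3, v↦6, p↦-3}; K=∅⟩
→ final value -3

Answer: -3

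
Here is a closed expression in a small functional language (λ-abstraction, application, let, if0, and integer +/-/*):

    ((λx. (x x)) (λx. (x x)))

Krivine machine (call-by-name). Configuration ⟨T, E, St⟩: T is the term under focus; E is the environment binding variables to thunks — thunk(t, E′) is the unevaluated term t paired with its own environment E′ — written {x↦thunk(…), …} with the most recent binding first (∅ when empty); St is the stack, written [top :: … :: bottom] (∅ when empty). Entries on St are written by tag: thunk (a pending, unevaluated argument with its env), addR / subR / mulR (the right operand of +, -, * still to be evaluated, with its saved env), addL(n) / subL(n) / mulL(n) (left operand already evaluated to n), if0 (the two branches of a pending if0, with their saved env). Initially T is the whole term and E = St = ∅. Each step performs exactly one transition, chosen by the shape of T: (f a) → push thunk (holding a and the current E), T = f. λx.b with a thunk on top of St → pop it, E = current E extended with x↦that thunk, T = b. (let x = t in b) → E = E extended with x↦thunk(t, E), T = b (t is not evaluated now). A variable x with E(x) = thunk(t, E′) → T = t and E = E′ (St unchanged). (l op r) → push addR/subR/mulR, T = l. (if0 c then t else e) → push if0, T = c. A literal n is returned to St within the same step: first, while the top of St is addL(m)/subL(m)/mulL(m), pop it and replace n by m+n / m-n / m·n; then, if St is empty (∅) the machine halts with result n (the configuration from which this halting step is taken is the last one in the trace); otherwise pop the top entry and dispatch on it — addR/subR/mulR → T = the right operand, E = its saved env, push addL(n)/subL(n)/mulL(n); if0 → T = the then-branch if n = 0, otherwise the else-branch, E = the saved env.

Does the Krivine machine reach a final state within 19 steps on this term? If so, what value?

Answer: DIVERGES (no final state within 19 steps)

Derivation:
0. [T=((λx. (x x)) (λx. (x x))) | E=∅ | St=∅]
1. [T=(λx. (x x)) | E=∅ | St=[thunk]]
2. [T=(x x) | E={x↦thunk((λx. (x x)), ∅)} | St=∅]
3. [T=x | E={x↦thunk((λx. (x x)), ∅)} | St=[thunk]]
4. [T=(λx. (x x)) | E=∅ | St=[thunk]]
5. [T=(x x) | E={x↦thunk(x, {x↦thunk((λx. (x x)), ∅)})} | St=∅]
6. [T=x | E={x↦thunk(x, {x↦thunk((λx. (x x)), ∅)})} | St=[thunk]]
7. [T=x | E={x↦thunk((λx. (x x)), ∅)} | St=[thunk]]
8. [T=(λx. (x x)) | E=∅ | St=[thunk]]
9. [T=(x x) | E={x↦thunk(x, {x↦thunk(x, {x↦thunk((λx. (x x)), ∅)})})} | St=∅]
10. [T=x | E={x↦thunk(x, {x↦thunk(x, {x↦thunk((λx. (x x)), ∅)})})} | St=[thunk]]
11. [T=x | E={x↦thunk(x, {x↦thunk((λx. (x x)), ∅)})} | St=[thunk]]
12. [T=x | E={x↦thunk((λx. (x x)), ∅)} | St=[thunk]]
13. [T=(λx. (x x)) | E=∅ | St=[thunk]]
14. [T=(x x) | E={x↦thunk(x, {x↦thunk(x, {x↦thunk(x, {x↦thunk((λx. (x x)), ∅)})})})} | St=∅]
15. [T=x | E={x↦thunk(x, {x↦thunk(x, {x↦thunk(x, {x↦thunk((λx. (x x)), ∅)})})})} | St=[thunk]]
16. [T=x | E={x↦thunk(x, {x↦thunk(x, {x↦thunk((λx. (x x)), ∅)})})} | St=[thunk]]
17. [T=x | E={x↦thunk(x, {x↦thunk((λx. (x x)), ∅)})} | St=[thunk]]
18. [T=x | E={x↦thunk((λx. (x x)), ∅)} | St=[thunk]]
19. [T=(λx. (x x)) | E=∅ | St=[thunk]]
→ 19 transitions taken and the configuration is still not final: no result within 19 steps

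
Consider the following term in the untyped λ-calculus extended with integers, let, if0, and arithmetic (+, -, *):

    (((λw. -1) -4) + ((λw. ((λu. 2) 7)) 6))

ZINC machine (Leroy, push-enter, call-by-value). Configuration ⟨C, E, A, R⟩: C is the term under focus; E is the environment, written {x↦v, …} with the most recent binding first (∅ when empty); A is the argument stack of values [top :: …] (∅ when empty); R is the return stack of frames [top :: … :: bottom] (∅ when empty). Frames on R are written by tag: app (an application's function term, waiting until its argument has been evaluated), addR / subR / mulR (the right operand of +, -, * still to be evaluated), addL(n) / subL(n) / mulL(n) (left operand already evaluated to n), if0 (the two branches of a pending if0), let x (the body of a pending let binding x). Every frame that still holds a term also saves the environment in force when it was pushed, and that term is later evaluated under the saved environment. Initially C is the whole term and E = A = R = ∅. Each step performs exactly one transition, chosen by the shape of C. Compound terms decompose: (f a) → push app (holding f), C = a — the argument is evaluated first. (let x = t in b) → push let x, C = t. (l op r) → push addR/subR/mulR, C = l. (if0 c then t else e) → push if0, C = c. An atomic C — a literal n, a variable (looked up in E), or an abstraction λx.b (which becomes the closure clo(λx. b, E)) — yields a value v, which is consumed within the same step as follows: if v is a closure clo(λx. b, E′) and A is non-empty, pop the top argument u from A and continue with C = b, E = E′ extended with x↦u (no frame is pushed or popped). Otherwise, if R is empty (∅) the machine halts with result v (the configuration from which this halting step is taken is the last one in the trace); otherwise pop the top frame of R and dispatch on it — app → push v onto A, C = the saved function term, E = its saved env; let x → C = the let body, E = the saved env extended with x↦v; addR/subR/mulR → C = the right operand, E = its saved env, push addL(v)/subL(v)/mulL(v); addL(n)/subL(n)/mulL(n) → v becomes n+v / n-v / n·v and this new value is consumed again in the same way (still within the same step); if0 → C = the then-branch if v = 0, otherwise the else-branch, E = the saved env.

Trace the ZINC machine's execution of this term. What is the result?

t=0: [C=(((λw. -1) -4) + ((λw. ((λu. 2) 7)) 6)) | E=∅ | A=∅ | R=∅]
t=1: [C=((λw. -1) -4) | E=∅ | A=∅ | R=[addR]]
t=2: [C=-4 | E=∅ | A=∅ | R=[app :: addR]]
t=3: [C=(λw. -1) | E=∅ | A=[-4] | R=[addR]]
t=4: [C=-1 | E={w↦-4} | A=∅ | R=[addR]]
t=5: [C=((λw. ((λu. 2) 7)) 6) | E=∅ | A=∅ | R=[addL(-1)]]
t=6: [C=6 | E=∅ | A=∅ | R=[app :: addL(-1)]]
t=7: [C=(λw. ((λu. 2) 7)) | E=∅ | A=[6] | R=[addL(-1)]]
t=8: [C=((λu. 2) 7) | E={w↦6} | A=∅ | R=[addL(-1)]]
t=9: [C=7 | E={w↦6} | A=∅ | R=[app :: addL(-1)]]
t=10: [C=(λu. 2) | E={w↦6} | A=[7] | R=[addL(-1)]]
t=11: [C=2 | E={u↦7, w↦6} | A=∅ | R=[addL(-1)]]
→ final value 1

Answer: 1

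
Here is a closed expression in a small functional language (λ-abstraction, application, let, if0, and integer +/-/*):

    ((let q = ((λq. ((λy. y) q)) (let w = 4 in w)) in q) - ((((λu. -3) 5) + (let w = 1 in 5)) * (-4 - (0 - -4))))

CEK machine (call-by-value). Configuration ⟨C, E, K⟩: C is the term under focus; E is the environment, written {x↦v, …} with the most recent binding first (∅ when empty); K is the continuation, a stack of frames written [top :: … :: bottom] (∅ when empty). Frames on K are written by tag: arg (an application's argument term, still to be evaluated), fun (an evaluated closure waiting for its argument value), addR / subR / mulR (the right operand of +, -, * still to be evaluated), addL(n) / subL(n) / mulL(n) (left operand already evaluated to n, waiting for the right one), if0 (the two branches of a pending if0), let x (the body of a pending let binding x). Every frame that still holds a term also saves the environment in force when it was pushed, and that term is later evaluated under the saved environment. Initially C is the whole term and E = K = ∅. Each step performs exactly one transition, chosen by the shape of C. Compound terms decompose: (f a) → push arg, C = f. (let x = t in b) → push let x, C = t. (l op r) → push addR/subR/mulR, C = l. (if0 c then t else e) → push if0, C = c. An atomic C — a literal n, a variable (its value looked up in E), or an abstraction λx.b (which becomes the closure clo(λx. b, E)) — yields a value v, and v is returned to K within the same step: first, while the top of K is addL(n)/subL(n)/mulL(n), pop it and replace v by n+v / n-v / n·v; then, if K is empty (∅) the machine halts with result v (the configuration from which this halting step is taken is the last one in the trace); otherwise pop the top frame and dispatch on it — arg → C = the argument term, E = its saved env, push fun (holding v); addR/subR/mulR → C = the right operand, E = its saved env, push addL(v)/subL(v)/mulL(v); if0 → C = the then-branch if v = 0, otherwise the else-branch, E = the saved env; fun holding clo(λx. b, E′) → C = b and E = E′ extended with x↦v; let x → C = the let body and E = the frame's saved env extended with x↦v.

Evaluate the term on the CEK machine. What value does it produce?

Answer: 20

Derivation:
step 0: [C=((let q = ((λq. ((λy. y) q)) (let w = 4 in w)) in q) - ((((λu. -3) 5) + (let w = 1 in 5)) * (-4 - (0 - -4)))) | E=∅ | K=∅]
step 1: [C=(let q = ((λq. ((λy. y) q)) (let w = 4 in w)) in q) | E=∅ | K=[subR]]
step 2: [C=((λq. ((λy. y) q)) (let w = 4 in w)) | E=∅ | K=[let q :: subR]]
step 3: [C=(λq. ((λy. y) q)) | E=∅ | K=[arg :: let q :: subR]]
step 4: [C=(let w = 4 in w) | E=∅ | K=[fun :: let q :: subR]]
step 5: [C=4 | E=∅ | K=[let w :: fun :: let q :: subR]]
step 6: [C=w | E={w↦4} | K=[fun :: let q :: subR]]
step 7: [C=((λy. y) q) | E={q↦4} | K=[let q :: subR]]
step 8: [C=(λy. y) | E={q↦4} | K=[arg :: let q :: subR]]
step 9: [C=q | E={q↦4} | K=[fun :: let q :: subR]]
step 10: [C=y | E={y↦4, q↦4} | K=[let q :: subR]]
step 11: [C=q | E={q↦4} | K=[subR]]
step 12: [C=((((λu. -3) 5) + (let w = 1 in 5)) * (-4 - (0 - -4))) | E=∅ | K=[subL(4)]]
step 13: [C=(((λu. -3) 5) + (let w = 1 in 5)) | E=∅ | K=[mulR :: subL(4)]]
step 14: [C=((λu. -3) 5) | E=∅ | K=[addR :: mulR :: subL(4)]]
step 15: [C=(λu. -3) | E=∅ | K=[arg :: addR :: mulR :: subL(4)]]
step 16: [C=5 | E=∅ | K=[fun :: addR :: mulR :: subL(4)]]
step 17: [C=-3 | E={u↦5} | K=[addR :: mulR :: subL(4)]]
step 18: [C=(let w = 1 in 5) | E=∅ | K=[addL(-3) :: mulR :: subL(4)]]
step 19: [C=1 | E=∅ | K=[let w :: addL(-3) :: mulR :: subL(4)]]
step 20: [C=5 | E={w↦1} | K=[addL(-3) :: mulR :: subL(4)]]
step 21: [C=(-4 - (0 - -4)) | E=∅ | K=[mulL(2) :: subL(4)]]
step 22: [C=-4 | E=∅ | K=[subR :: mulL(2) :: subL(4)]]
step 23: [C=(0 - -4) | E=∅ | K=[subL(-4) :: mulL(2) :: subL(4)]]
step 24: [C=0 | E=∅ | K=[subR :: subL(-4) :: mulL(2) :: subL(4)]]
step 25: [C=-4 | E=∅ | K=[subL(0) :: subL(-4) :: mulL(2) :: subL(4)]]
→ final value 20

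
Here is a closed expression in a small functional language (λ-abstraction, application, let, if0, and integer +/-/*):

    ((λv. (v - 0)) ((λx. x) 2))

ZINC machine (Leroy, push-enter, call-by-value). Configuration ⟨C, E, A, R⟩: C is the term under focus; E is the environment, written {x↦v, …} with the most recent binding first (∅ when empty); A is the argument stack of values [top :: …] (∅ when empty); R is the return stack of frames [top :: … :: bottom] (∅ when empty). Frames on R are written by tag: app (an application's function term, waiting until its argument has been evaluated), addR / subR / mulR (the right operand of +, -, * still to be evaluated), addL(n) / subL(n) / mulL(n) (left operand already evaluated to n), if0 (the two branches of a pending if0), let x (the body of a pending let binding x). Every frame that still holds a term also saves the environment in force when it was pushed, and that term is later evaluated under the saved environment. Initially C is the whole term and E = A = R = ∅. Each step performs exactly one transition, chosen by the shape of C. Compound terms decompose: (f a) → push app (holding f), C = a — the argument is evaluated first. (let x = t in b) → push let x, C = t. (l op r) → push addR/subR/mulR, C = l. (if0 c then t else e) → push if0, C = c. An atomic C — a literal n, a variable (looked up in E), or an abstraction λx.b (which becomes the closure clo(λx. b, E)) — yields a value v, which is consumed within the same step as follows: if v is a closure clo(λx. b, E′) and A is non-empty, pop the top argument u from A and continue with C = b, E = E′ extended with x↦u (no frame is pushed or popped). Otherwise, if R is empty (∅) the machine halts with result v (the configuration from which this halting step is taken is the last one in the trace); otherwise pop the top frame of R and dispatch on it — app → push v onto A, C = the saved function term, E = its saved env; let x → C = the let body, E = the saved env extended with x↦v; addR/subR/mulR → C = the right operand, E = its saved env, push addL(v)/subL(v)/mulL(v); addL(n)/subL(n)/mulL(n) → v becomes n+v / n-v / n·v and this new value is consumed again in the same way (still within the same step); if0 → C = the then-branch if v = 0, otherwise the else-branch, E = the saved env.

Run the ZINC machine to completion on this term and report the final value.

Answer: 2

Execution trace:
[0] ⟨C=((λv. (v - 0)) ((λx. x) 2)); E=∅; A=∅; R=∅⟩
[1] ⟨C=((λx. x) 2); E=∅; A=∅; R=[app]⟩
[2] ⟨C=2; E=∅; A=∅; R=[app :: app]⟩
[3] ⟨C=(λx. x); E=∅; A=[2]; R=[app]⟩
[4] ⟨C=x; E={x↦2}; A=∅; R=[app]⟩
[5] ⟨C=(λv. (v - 0)); E=∅; A=[2]; R=∅⟩
[6] ⟨C=(v - 0); E={v↦2}; A=∅; R=∅⟩
[7] ⟨C=v; E={v↦2}; A=∅; R=[subR]⟩
[8] ⟨C=0; E={v↦2}; A=∅; R=[subL(2)]⟩
→ final value 2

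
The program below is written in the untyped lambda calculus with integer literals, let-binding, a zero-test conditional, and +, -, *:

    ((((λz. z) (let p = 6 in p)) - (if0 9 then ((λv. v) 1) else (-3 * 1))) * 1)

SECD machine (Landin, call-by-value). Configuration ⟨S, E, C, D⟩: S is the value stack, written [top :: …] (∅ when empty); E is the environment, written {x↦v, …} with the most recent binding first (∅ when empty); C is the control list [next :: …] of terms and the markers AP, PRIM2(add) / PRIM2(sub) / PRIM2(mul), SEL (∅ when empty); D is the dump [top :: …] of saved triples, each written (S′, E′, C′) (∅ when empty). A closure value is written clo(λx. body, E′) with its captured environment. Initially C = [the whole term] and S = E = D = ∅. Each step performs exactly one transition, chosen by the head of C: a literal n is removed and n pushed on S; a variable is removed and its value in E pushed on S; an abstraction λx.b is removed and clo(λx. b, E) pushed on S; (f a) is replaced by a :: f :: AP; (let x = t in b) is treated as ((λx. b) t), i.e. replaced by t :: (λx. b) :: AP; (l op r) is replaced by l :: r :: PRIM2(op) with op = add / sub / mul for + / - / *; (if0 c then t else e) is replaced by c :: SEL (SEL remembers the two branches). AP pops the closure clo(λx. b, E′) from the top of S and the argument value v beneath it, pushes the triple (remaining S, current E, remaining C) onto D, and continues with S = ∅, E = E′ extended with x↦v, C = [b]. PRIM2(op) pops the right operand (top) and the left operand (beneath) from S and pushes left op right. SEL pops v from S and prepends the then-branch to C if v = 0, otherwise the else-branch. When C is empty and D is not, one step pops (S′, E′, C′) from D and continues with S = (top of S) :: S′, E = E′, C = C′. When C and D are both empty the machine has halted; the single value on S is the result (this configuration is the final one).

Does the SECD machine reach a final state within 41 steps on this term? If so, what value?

Answer: 9

Execution trace:
0. [S=∅ | E=∅ | C=[((((λz. z) (let p = 6 in p)) - (if0 9 then ((λv. v) 1) else (-3 * 1))) * 1)] | D=∅]
1. [S=∅ | E=∅ | C=[(((λz. z) (let p = 6 in p)) - (if0 9 then ((λv. v) 1) else (-3 * 1))) :: 1 :: PRIM2(mul)] | D=∅]
2. [S=∅ | E=∅ | C=[((λz. z) (let p = 6 in p)) :: (if0 9 then ((λv. v) 1) else (-3 * 1)) :: PRIM2(sub) :: 1 :: PRIM2(mul)] | D=∅]
3. [S=∅ | E=∅ | C=[(let p = 6 in p) :: (λz. z) :: AP :: (if0 9 then ((λv. v) 1) else (-3 * 1)) :: PRIM2(sub) :: 1 :: PRIM2(mul)] | D=∅]
4. [S=∅ | E=∅ | C=[6 :: (λp. p) :: AP :: (λz. z) :: AP :: (if0 9 then ((λv. v) 1) else (-3 * 1)) :: PRIM2(sub) :: 1 :: PRIM2(mul)] | D=∅]
5. [S=[6] | E=∅ | C=[(λp. p) :: AP :: (λz. z) :: AP :: (if0 9 then ((λv. v) 1) else (-3 * 1)) :: PRIM2(sub) :: 1 :: PRIM2(mul)] | D=∅]
6. [S=[clo(λp. p, ∅) :: 6] | E=∅ | C=[AP :: (λz. z) :: AP :: (if0 9 then ((λv. v) 1) else (-3 * 1)) :: PRIM2(sub) :: 1 :: PRIM2(mul)] | D=∅]
7. [S=∅ | E={p↦6} | C=[p] | D=[(∅, ∅, [(λz. z) :: AP :: (if0 9 then ((λv. v) 1) else (-3 * 1)) :: PRIM2(sub) :: 1 :: PRIM2(mul)])]]
8. [S=[6] | E={p↦6} | C=∅ | D=[(∅, ∅, [(λz. z) :: AP :: (if0 9 then ((λv. v) 1) else (-3 * 1)) :: PRIM2(sub) :: 1 :: PRIM2(mul)])]]
9. [S=[6] | E=∅ | C=[(λz. z) :: AP :: (if0 9 then ((λv. v) 1) else (-3 * 1)) :: PRIM2(sub) :: 1 :: PRIM2(mul)] | D=∅]
10. [S=[clo(λz. z, ∅) :: 6] | E=∅ | C=[AP :: (if0 9 then ((λv. v) 1) else (-3 * 1)) :: PRIM2(sub) :: 1 :: PRIM2(mul)] | D=∅]
11. [S=∅ | E={z↦6} | C=[z] | D=[(∅, ∅, [(if0 9 then ((λv. v) 1) else (-3 * 1)) :: PRIM2(sub) :: 1 :: PRIM2(mul)])]]
12. [S=[6] | E={z↦6} | C=∅ | D=[(∅, ∅, [(if0 9 then ((λv. v) 1) else (-3 * 1)) :: PRIM2(sub) :: 1 :: PRIM2(mul)])]]
13. [S=[6] | E=∅ | C=[(if0 9 then ((λv. v) 1) else (-3 * 1)) :: PRIM2(sub) :: 1 :: PRIM2(mul)] | D=∅]
14. [S=[6] | E=∅ | C=[9 :: SEL :: PRIM2(sub) :: 1 :: PRIM2(mul)] | D=∅]
15. [S=[9 :: 6] | E=∅ | C=[SEL :: PRIM2(sub) :: 1 :: PRIM2(mul)] | D=∅]
16. [S=[6] | E=∅ | C=[(-3 * 1) :: PRIM2(sub) :: 1 :: PRIM2(mul)] | D=∅]
17. [S=[6] | E=∅ | C=[-3 :: 1 :: PRIM2(mul) :: PRIM2(sub) :: 1 :: PRIM2(mul)] | D=∅]
18. [S=[-3 :: 6] | E=∅ | C=[1 :: PRIM2(mul) :: PRIM2(sub) :: 1 :: PRIM2(mul)] | D=∅]
19. [S=[1 :: -3 :: 6] | E=∅ | C=[PRIM2(mul) :: PRIM2(sub) :: 1 :: PRIM2(mul)] | D=∅]
20. [S=[-3 :: 6] | E=∅ | C=[PRIM2(sub) :: 1 :: PRIM2(mul)] | D=∅]
21. [S=[9] | E=∅ | C=[1 :: PRIM2(mul)] | D=∅]
22. [S=[1 :: 9] | E=∅ | C=[PRIM2(mul)] | D=∅]
23. [S=[9] | E=∅ | C=∅ | D=∅]
→ final value 9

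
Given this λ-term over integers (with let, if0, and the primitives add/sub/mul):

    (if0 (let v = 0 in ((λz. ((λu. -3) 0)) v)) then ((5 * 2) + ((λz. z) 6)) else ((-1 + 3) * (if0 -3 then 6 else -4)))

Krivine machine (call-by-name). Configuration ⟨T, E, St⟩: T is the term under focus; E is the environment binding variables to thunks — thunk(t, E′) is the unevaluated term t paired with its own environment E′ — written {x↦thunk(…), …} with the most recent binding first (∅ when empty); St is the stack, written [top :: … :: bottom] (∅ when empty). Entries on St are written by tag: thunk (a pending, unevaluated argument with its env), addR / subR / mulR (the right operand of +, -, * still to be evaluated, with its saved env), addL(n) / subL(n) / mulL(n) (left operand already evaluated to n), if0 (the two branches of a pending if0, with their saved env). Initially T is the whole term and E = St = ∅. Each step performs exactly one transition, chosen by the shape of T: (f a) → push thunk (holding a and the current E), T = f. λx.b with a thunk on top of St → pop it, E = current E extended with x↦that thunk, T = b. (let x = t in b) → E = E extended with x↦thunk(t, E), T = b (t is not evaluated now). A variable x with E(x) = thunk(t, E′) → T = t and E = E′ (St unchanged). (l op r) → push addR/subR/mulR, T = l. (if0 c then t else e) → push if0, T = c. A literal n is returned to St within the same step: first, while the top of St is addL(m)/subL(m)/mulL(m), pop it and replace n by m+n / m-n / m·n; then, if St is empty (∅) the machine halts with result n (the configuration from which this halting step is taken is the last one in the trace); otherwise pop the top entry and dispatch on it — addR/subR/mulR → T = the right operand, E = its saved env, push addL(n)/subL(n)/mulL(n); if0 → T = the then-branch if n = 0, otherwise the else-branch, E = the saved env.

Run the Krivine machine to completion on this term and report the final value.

step 0: ⟨T=(if0 (let v = 0 in ((λz. ((λu. -3) 0)) v)) then ((5 * 2) + ((λz. z) 6)) else ((-1 + 3) * (if0 -3 then 6 else -4))); E=∅; St=∅⟩
step 1: ⟨T=(let v = 0 in ((λz. ((λu. -3) 0)) v)); E=∅; St=[if0]⟩
step 2: ⟨T=((λz. ((λu. -3) 0)) v); E={v↦thunk(0, ∅)}; St=[if0]⟩
step 3: ⟨T=(λz. ((λu. -3) 0)); E={v↦thunk(0, ∅)}; St=[thunk :: if0]⟩
step 4: ⟨T=((λu. -3) 0); E={z↦thunk(v, {v↦thunk(0, ∅)}), v↦thunk(0, ∅)}; St=[if0]⟩
step 5: ⟨T=(λu. -3); E={z↦thunk(v, {v↦thunk(0, ∅)}), v↦thunk(0, ∅)}; St=[thunk :: if0]⟩
step 6: ⟨T=-3; E={u↦thunk(0, {z↦thunk(v, {v↦thunk(0, ∅)}), v↦thunk(0, ∅)}), z↦thunk(v, {v↦thunk(0, ∅)}), v↦thunk(0, ∅)}; St=[if0]⟩
step 7: ⟨T=((-1 + 3) * (if0 -3 then 6 else -4)); E=∅; St=∅⟩
step 8: ⟨T=(-1 + 3); E=∅; St=[mulR]⟩
step 9: ⟨T=-1; E=∅; St=[addR :: mulR]⟩
step 10: ⟨T=3; E=∅; St=[addL(-1) :: mulR]⟩
step 11: ⟨T=(if0 -3 then 6 else -4); E=∅; St=[mulL(2)]⟩
step 12: ⟨T=-3; E=∅; St=[if0 :: mulL(2)]⟩
step 13: ⟨T=-4; E=∅; St=[mulL(2)]⟩
→ final value -8

Answer: -8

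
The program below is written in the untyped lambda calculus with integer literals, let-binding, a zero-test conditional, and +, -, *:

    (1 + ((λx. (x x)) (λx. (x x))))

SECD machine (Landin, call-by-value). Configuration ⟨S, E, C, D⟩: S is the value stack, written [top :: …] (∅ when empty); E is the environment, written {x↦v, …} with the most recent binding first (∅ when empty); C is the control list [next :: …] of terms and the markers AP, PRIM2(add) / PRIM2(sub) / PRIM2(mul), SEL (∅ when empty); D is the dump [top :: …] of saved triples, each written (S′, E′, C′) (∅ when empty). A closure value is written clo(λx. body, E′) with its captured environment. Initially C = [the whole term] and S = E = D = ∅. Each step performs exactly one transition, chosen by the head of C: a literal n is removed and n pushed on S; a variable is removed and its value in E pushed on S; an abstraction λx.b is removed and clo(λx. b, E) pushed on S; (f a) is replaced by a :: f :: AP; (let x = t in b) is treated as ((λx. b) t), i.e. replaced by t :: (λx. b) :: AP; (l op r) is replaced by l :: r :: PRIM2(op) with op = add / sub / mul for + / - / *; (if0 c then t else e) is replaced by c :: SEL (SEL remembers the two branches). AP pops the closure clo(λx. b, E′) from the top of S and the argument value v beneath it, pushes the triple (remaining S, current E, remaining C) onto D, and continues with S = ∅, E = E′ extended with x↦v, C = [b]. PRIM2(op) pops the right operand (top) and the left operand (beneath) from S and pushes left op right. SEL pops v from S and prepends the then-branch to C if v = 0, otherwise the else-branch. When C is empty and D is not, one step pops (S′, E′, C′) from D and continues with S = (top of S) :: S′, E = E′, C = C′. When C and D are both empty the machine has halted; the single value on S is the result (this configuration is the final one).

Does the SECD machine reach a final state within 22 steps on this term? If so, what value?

Answer: DIVERGES (no final state within 22 steps)

Derivation:
t=0: <S=∅, E=∅, C=[(1 + ((λx. (x x)) (λx. (x x))))], D=∅>
t=1: <S=∅, E=∅, C=[1 :: ((λx. (x x)) (λx. (x x))) :: PRIM2(add)], D=∅>
t=2: <S=[1], E=∅, C=[((λx. (x x)) (λx. (x x))) :: PRIM2(add)], D=∅>
t=3: <S=[1], E=∅, C=[(λx. (x x)) :: (λx. (x x)) :: AP :: PRIM2(add)], D=∅>
t=4: <S=[clo(λx. (x x), ∅) :: 1], E=∅, C=[(λx. (x x)) :: AP :: PRIM2(add)], D=∅>
t=5: <S=[clo(λx. (x x), ∅) :: clo(λx. (x x), ∅) :: 1], E=∅, C=[AP :: PRIM2(add)], D=∅>
t=6: <S=∅, E={x↦clo(λx. (x x), ∅)}, C=[(x x)], D=[([1], ∅, [PRIM2(add)])]>
t=7: <S=∅, E={x↦clo(λx. (x x), ∅)}, C=[x :: x :: AP], D=[([1], ∅, [PRIM2(add)])]>
t=8: <S=[clo(λx. (x x), ∅)], E={x↦clo(λx. (x x), ∅)}, C=[x :: AP], D=[([1], ∅, [PRIM2(add)])]>
t=9: <S=[clo(λx. (x x), ∅) :: clo(λx. (x x), ∅)], E={x↦clo(λx. (x x), ∅)}, C=[AP], D=[([1], ∅, [PRIM2(add)])]>
t=10: <S=∅, E={x↦clo(λx. (x x), ∅)}, C=[(x x)], D=[(∅, {x↦clo(λx. (x x), ∅)}, ∅) :: ([1], ∅, [PRIM2(add)])]>
t=11: <S=∅, E={x↦clo(λx. (x x), ∅)}, C=[x :: x :: AP], D=[(∅, {x↦clo(λx. (x x), ∅)}, ∅) :: ([1], ∅, [PRIM2(add)])]>
t=12: <S=[clo(λx. (x x), ∅)], E={x↦clo(λx. (x x), ∅)}, C=[x :: AP], D=[(∅, {x↦clo(λx. (x x), ∅)}, ∅) :: ([1], ∅, [PRIM2(add)])]>
t=13: <S=[clo(λx. (x x), ∅) :: clo(λx. (x x), ∅)], E={x↦clo(λx. (x x), ∅)}, C=[AP], D=[(∅, {x↦clo(λx. (x x), ∅)}, ∅) :: ([1], ∅, [PRIM2(add)])]>
t=14: <S=∅, E={x↦clo(λx. (x x), ∅)}, C=[(x x)], D=[(∅, {x↦clo(λx. (x x), ∅)}, ∅) :: (∅, {x↦clo(λx. (x x), ∅)}, ∅) :: ([1], ∅, [PRIM2(add)])]>
t=15: <S=∅, E={x↦clo(λx. (x x), ∅)}, C=[x :: x :: AP], D=[(∅, {x↦clo(λx. (x x), ∅)}, ∅) :: (∅, {x↦clo(λx. (x x), ∅)}, ∅) :: ([1], ∅, [PRIM2(add)])]>
t=16: <S=[clo(λx. (x x), ∅)], E={x↦clo(λx. (x x), ∅)}, C=[x :: AP], D=[(∅, {x↦clo(λx. (x x), ∅)}, ∅) :: (∅, {x↦clo(λx. (x x), ∅)}, ∅) :: ([1], ∅, [PRIM2(add)])]>
t=17: <S=[clo(λx. (x x), ∅) :: clo(λx. (x x), ∅)], E={x↦clo(λx. (x x), ∅)}, C=[AP], D=[(∅, {x↦clo(λx. (x x), ∅)}, ∅) :: (∅, {x↦clo(λx. (x x), ∅)}, ∅) :: ([1], ∅, [PRIM2(add)])]>
t=18: <S=∅, E={x↦clo(λx. (x x), ∅)}, C=[(x x)], D=[(∅, {x↦clo(λx. (x x), ∅)}, ∅) :: (∅, {x↦clo(λx. (x x), ∅)}, ∅) :: (∅, {x↦clo(λx. (x x), ∅)}, ∅) :: ([1], ∅, [PRIM2(add)])]>
t=19: <S=∅, E={x↦clo(λx. (x x), ∅)}, C=[x :: x :: AP], D=[(∅, {x↦clo(λx. (x x), ∅)}, ∅) :: (∅, {x↦clo(λx. (x x), ∅)}, ∅) :: (∅, {x↦clo(λx. (x x), ∅)}, ∅) :: ([1], ∅, [PRIM2(add)])]>
t=20: <S=[clo(λx. (x x), ∅)], E={x↦clo(λx. (x x), ∅)}, C=[x :: AP], D=[(∅, {x↦clo(λx. (x x), ∅)}, ∅) :: (∅, {x↦clo(λx. (x x), ∅)}, ∅) :: (∅, {x↦clo(λx. (x x), ∅)}, ∅) :: ([1], ∅, [PRIM2(add)])]>
t=21: <S=[clo(λx. (x x), ∅) :: clo(λx. (x x), ∅)], E={x↦clo(λx. (x x), ∅)}, C=[AP], D=[(∅, {x↦clo(λx. (x x), ∅)}, ∅) :: (∅, {x↦clo(λx. (x x), ∅)}, ∅) :: (∅, {x↦clo(λx. (x x), ∅)}, ∅) :: ([1], ∅, [PRIM2(add)])]>
t=22: <S=∅, E={x↦clo(λx. (x x), ∅)}, C=[(x x)], D=[(∅, {x↦clo(λx. (x x), ∅)}, ∅) :: (∅, {x↦clo(λx. (x x), ∅)}, ∅) :: (∅, {x↦clo(λx. (x x), ∅)}, ∅) :: (∅, {x↦clo(λx. (x x), ∅)}, ∅) :: ([1], ∅, [PRIM2(add)])]>
→ 22 transitions taken and the configuration is still not final: no result within 22 steps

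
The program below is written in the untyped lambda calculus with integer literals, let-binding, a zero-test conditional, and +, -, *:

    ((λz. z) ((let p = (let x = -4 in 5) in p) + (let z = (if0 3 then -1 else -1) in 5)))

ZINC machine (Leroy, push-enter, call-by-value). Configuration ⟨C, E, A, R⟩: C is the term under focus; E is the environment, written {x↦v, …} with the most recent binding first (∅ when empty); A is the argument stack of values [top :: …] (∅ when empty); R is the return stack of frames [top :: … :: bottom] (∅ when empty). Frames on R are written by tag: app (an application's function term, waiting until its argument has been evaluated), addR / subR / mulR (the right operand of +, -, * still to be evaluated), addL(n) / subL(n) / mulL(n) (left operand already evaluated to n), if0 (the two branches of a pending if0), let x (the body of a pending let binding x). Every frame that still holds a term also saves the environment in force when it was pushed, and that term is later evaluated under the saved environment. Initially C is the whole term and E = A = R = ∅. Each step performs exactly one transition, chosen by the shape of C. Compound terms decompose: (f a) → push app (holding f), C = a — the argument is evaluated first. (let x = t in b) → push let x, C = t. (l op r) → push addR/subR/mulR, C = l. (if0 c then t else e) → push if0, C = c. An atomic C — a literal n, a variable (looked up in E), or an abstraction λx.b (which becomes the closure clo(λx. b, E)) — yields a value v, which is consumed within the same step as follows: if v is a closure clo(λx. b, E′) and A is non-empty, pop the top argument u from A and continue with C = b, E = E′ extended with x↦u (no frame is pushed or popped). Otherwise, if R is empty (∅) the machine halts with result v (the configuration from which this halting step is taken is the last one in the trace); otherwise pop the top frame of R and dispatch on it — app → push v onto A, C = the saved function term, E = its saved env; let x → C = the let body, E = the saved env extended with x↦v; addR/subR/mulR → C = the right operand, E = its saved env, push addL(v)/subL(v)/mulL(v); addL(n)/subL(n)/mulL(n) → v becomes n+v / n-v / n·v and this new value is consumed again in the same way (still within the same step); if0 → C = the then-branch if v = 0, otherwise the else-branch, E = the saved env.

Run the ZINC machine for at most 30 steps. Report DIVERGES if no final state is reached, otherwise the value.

[0] <C=((λz. z) ((let p = (let x = -4 in 5) in p) + (let z = (if0 3 then -1 else -1) in 5))), E=∅, A=∅, R=∅>
[1] <C=((let p = (let x = -4 in 5) in p) + (let z = (if0 3 then -1 else -1) in 5)), E=∅, A=∅, R=[app]>
[2] <C=(let p = (let x = -4 in 5) in p), E=∅, A=∅, R=[addR :: app]>
[3] <C=(let x = -4 in 5), E=∅, A=∅, R=[let p :: addR :: app]>
[4] <C=-4, E=∅, A=∅, R=[let x :: let p :: addR :: app]>
[5] <C=5, E={x↦-4}, A=∅, R=[let p :: addR :: app]>
[6] <C=p, E={p↦5}, A=∅, R=[addR :: app]>
[7] <C=(let z = (if0 3 then -1 else -1) in 5), E=∅, A=∅, R=[addL(5) :: app]>
[8] <C=(if0 3 then -1 else -1), E=∅, A=∅, R=[let z :: addL(5) :: app]>
[9] <C=3, E=∅, A=∅, R=[if0 :: let z :: addL(5) :: app]>
[10] <C=-1, E=∅, A=∅, R=[let z :: addL(5) :: app]>
[11] <C=5, E={z↦-1}, A=∅, R=[addL(5) :: app]>
[12] <C=(λz. z), E=∅, A=[10], R=∅>
[13] <C=z, E={z↦10}, A=∅, R=∅>
→ final value 10

Answer: 10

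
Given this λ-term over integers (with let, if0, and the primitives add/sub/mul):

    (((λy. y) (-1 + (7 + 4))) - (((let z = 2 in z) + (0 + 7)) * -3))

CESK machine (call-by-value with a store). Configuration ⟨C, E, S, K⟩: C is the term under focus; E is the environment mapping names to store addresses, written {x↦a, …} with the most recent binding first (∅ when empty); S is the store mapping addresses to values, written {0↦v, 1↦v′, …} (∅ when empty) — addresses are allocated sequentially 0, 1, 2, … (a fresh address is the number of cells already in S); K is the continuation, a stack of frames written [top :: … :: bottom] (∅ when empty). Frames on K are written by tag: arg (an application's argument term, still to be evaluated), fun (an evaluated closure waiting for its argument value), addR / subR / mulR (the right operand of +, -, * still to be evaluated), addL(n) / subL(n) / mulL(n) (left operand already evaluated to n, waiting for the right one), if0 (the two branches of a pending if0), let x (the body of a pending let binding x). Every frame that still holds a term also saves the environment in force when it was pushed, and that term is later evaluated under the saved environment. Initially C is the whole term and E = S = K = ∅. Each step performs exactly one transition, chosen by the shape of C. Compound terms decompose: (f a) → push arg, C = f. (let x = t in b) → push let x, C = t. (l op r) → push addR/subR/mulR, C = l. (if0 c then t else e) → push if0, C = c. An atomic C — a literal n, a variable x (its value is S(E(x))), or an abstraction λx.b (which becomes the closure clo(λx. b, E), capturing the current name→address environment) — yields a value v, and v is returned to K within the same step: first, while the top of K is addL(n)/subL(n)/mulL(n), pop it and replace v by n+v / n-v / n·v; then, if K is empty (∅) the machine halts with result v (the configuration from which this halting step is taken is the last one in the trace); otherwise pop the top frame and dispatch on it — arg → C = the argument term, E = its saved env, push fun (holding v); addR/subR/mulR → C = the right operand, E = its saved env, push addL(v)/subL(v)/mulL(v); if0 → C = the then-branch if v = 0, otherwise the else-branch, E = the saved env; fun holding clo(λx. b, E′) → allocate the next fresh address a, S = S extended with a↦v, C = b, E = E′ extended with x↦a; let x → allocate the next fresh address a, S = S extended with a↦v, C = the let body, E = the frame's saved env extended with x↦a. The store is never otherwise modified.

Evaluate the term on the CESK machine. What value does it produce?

Answer: 37

Execution trace:
t=0: <C=(((λy. y) (-1 + (7 + 4))) - (((let z = 2 in z) + (0 + 7)) * -3)), E=∅, S=∅, K=∅>
t=1: <C=((λy. y) (-1 + (7 + 4))), E=∅, S=∅, K=[subR]>
t=2: <C=(λy. y), E=∅, S=∅, K=[arg :: subR]>
t=3: <C=(-1 + (7 + 4)), E=∅, S=∅, K=[fun :: subR]>
t=4: <C=-1, E=∅, S=∅, K=[addR :: fun :: subR]>
t=5: <C=(7 + 4), E=∅, S=∅, K=[addL(-1) :: fun :: subR]>
t=6: <C=7, E=∅, S=∅, K=[addR :: addL(-1) :: fun :: subR]>
t=7: <C=4, E=∅, S=∅, K=[addL(7) :: addL(-1) :: fun :: subR]>
t=8: <C=y, E={y↦0}, S={0↦10}, K=[subR]>
t=9: <C=(((let z = 2 in z) + (0 + 7)) * -3), E=∅, S={0↦10}, K=[subL(10)]>
t=10: <C=((let z = 2 in z) + (0 + 7)), E=∅, S={0↦10}, K=[mulR :: subL(10)]>
t=11: <C=(let z = 2 in z), E=∅, S={0↦10}, K=[addR :: mulR :: subL(10)]>
t=12: <C=2, E=∅, S={0↦10}, K=[let z :: addR :: mulR :: subL(10)]>
t=13: <C=z, E={z↦1}, S={0↦10, 1↦2}, K=[addR :: mulR :: subL(10)]>
t=14: <C=(0 + 7), E=∅, S={0↦10, 1↦2}, K=[addL(2) :: mulR :: subL(10)]>
t=15: <C=0, E=∅, S={0↦10, 1↦2}, K=[addR :: addL(2) :: mulR :: subL(10)]>
t=16: <C=7, E=∅, S={0↦10, 1↦2}, K=[addL(0) :: addL(2) :: mulR :: subL(10)]>
t=17: <C=-3, E=∅, S={0↦10, 1↦2}, K=[mulL(9) :: subL(10)]>
→ final value 37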